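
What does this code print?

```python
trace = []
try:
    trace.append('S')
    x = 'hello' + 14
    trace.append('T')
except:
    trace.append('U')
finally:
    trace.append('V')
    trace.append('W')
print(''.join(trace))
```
SUVW

Code before exception runs, then except, then all of finally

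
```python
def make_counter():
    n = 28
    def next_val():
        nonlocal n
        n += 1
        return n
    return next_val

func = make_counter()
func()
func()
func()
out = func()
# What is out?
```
32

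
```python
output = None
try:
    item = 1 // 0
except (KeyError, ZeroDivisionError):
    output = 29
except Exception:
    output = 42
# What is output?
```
29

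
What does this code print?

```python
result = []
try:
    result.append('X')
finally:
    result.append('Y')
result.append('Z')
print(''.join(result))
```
XYZ

try/finally without except, no exception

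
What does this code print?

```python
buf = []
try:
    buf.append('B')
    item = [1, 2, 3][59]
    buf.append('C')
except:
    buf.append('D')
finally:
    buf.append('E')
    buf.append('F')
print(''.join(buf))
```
BDEF

Code before exception runs, then except, then all of finally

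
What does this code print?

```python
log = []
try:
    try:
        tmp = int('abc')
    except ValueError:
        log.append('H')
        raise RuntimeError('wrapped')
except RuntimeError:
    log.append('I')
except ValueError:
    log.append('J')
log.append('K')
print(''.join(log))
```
HIK

RuntimeError raised and caught, original ValueError not re-raised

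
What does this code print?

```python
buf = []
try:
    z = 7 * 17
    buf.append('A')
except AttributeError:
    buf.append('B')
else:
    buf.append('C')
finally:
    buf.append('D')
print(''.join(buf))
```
ACD

else runs before finally when no exception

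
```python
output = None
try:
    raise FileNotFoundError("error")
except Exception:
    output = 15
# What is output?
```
15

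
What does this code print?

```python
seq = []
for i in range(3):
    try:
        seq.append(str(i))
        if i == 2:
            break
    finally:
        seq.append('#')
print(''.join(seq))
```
0#1#2#

finally runs even when breaking out of loop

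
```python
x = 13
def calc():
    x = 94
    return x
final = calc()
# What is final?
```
94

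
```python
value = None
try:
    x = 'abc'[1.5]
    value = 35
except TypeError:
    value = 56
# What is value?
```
56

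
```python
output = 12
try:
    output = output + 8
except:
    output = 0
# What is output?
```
20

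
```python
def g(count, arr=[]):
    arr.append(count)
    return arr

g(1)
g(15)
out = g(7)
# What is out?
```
[1, 15, 7]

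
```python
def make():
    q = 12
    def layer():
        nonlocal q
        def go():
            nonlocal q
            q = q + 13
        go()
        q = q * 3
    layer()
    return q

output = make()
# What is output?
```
75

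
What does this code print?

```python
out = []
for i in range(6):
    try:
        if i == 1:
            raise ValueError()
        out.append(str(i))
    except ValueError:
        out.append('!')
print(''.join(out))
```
0!2345

Exception on i=1 caught, loop continues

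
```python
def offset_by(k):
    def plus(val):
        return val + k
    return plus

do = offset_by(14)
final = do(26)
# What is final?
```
40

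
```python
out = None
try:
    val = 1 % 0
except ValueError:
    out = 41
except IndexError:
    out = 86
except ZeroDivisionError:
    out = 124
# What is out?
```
124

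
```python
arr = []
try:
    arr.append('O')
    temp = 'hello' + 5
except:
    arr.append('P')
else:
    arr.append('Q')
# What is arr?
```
['O', 'P']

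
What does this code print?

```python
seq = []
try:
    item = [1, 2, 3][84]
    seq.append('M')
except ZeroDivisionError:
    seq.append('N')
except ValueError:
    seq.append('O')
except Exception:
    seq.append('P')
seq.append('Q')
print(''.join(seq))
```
PQ

IndexError not specifically caught, falls to Exception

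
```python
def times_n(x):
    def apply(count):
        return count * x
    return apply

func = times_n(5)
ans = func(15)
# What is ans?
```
75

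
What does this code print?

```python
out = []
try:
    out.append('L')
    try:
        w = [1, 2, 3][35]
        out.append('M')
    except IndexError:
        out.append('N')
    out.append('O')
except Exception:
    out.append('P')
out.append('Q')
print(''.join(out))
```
LNOQ

Inner exception caught by inner handler, outer continues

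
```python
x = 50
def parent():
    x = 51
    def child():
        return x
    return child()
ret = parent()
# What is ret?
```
51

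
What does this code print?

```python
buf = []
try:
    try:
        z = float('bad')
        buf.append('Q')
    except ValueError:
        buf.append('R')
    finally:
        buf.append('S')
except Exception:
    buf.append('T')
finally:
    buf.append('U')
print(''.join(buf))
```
RSU

Both finally blocks run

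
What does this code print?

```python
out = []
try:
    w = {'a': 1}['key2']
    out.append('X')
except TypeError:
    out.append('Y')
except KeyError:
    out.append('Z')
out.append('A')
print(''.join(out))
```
ZA

KeyError is caught by its specific handler, not TypeError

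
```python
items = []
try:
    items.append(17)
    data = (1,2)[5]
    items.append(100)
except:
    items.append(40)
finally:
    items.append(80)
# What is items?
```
[17, 40, 80]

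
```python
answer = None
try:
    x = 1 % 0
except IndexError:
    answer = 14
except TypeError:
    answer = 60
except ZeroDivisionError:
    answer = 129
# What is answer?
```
129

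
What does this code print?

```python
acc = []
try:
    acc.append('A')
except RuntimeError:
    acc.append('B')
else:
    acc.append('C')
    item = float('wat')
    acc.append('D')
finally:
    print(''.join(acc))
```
AC

Try succeeds, else appends 'C', ValueError in else is uncaught, finally prints before exception propagates ('D' never appended)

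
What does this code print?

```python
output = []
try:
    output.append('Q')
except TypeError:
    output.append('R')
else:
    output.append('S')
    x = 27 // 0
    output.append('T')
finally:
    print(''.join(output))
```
QS

Try succeeds, else appends 'S', ZeroDivisionError in else is uncaught, finally prints before exception propagates ('T' never appended)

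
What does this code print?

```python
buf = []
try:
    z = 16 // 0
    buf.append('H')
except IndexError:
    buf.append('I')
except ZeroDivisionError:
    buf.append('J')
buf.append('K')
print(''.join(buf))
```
JK

ZeroDivisionError is caught by its specific handler, not IndexError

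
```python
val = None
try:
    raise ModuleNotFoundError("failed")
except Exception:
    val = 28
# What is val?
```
28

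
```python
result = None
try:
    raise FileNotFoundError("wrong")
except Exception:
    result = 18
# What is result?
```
18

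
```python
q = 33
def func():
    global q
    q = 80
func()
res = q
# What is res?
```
80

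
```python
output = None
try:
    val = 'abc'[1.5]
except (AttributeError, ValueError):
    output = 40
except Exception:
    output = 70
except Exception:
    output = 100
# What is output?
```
70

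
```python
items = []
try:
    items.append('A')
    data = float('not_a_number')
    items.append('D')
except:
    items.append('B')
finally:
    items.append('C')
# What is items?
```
['A', 'B', 'C']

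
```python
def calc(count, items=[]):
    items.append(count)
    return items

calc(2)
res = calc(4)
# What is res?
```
[2, 4]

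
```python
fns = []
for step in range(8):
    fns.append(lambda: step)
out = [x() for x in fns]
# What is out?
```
[7, 7, 7, 7, 7, 7, 7, 7]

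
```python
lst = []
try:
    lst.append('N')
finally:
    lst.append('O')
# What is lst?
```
['N', 'O']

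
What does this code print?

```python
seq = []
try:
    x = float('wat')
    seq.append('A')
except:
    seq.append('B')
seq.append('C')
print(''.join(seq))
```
BC

Exception raised in try, caught by bare except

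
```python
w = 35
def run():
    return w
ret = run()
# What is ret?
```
35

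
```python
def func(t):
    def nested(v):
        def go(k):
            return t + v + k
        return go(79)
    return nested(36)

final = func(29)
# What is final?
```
144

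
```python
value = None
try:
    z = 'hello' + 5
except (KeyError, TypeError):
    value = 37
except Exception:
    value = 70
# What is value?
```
37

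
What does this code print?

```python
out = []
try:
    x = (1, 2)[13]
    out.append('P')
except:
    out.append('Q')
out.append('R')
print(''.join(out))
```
QR

Exception raised in try, caught by bare except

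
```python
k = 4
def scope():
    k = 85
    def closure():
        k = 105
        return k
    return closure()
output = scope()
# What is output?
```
105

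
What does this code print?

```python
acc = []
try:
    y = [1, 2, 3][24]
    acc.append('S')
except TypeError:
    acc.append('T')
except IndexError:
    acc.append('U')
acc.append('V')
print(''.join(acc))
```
UV

IndexError is caught by its specific handler, not TypeError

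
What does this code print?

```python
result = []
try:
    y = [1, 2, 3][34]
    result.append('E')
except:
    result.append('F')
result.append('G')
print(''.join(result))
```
FG

Exception raised in try, caught by bare except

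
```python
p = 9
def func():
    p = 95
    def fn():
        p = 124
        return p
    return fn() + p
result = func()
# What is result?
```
219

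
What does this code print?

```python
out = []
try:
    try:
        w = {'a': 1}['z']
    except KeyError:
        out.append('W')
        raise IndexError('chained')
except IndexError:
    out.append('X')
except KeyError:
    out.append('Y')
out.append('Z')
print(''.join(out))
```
WXZ

IndexError raised and caught, original KeyError not re-raised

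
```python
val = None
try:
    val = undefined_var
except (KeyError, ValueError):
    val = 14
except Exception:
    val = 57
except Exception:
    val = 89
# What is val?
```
57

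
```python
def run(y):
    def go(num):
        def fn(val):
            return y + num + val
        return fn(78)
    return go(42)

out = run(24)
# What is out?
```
144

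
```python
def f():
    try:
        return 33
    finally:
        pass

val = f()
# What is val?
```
33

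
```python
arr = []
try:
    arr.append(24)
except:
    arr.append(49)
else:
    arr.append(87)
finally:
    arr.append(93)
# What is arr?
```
[24, 87, 93]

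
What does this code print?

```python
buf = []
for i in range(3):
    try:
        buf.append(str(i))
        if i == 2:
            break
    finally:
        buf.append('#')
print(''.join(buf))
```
0#1#2#

finally runs even when breaking out of loop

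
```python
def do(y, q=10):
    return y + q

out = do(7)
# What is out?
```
17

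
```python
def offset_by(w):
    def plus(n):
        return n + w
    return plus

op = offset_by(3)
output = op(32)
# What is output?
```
35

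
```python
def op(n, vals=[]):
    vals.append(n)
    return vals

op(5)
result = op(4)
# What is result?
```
[5, 4]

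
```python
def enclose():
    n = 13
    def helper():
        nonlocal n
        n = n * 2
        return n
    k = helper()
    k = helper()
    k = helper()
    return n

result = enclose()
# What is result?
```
104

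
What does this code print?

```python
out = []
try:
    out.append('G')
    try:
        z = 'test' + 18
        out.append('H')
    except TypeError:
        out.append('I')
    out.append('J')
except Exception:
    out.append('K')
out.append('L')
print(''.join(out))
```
GIJL

Inner exception caught by inner handler, outer continues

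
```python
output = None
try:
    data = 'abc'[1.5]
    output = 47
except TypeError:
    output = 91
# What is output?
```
91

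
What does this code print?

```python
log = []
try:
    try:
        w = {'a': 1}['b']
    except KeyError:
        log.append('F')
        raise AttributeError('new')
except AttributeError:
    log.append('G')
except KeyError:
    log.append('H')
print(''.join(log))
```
FG

New AttributeError raised, caught by outer AttributeError handler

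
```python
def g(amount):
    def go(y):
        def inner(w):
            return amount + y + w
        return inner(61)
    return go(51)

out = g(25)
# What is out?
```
137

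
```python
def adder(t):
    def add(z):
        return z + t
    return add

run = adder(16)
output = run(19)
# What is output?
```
35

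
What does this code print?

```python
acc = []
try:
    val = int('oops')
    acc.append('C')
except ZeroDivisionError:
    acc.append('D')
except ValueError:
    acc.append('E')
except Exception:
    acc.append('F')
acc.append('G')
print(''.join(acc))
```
EG

ValueError matches before generic Exception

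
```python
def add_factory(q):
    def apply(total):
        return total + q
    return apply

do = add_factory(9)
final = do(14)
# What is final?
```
23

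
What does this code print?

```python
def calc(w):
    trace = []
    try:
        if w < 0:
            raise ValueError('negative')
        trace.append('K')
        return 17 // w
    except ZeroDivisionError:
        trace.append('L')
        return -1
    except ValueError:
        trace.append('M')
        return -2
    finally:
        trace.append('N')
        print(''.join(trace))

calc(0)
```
KLN

w=0 causes ZeroDivisionError, caught, finally prints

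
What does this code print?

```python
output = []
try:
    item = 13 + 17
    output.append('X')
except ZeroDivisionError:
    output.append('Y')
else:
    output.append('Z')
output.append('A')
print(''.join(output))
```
XZA

else block runs when no exception occurs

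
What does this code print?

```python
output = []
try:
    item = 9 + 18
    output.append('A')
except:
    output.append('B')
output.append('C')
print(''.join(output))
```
AC

No exception, try block completes normally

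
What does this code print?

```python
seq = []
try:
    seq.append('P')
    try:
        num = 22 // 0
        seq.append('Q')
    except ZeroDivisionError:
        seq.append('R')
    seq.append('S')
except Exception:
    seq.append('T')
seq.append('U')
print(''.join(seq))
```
PRSU

Inner exception caught by inner handler, outer continues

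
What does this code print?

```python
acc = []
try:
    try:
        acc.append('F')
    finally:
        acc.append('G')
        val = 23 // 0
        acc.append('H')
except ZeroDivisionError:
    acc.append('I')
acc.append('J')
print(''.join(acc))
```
FGIJ

Exception in inner finally caught by outer except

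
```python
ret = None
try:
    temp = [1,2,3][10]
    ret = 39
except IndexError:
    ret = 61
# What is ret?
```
61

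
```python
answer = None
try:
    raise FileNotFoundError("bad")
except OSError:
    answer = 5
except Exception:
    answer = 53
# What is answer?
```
5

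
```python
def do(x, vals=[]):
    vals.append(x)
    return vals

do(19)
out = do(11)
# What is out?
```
[19, 11]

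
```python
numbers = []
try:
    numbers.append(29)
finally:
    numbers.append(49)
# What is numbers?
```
[29, 49]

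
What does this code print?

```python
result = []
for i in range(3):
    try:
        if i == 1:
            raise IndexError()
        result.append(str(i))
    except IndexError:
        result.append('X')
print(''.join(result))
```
0X2

Exception on i=1 caught, loop continues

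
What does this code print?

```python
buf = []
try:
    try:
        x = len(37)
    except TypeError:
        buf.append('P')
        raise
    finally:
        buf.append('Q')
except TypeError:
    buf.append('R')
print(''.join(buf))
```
PQR

finally runs before re-raised exception propagates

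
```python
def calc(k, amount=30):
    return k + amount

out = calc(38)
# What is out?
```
68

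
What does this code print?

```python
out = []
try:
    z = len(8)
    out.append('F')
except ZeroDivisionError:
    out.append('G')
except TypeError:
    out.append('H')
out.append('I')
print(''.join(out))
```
HI

TypeError is caught by its specific handler, not ZeroDivisionError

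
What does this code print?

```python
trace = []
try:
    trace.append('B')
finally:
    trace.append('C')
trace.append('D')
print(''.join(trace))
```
BCD

try/finally without except, no exception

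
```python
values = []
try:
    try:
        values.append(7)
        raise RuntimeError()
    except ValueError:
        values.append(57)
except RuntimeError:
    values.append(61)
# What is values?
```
[7, 61]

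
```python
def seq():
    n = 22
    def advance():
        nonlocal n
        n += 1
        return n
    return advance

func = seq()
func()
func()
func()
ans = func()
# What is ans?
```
26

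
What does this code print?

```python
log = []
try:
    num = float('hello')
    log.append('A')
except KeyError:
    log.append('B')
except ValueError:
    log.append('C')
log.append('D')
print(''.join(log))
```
CD

ValueError is caught by its specific handler, not KeyError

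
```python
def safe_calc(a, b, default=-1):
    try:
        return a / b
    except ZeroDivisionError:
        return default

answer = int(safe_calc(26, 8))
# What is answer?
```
3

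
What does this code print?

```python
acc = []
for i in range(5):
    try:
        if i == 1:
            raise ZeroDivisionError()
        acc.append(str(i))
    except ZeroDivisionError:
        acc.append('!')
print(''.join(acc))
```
0!234

Exception on i=1 caught, loop continues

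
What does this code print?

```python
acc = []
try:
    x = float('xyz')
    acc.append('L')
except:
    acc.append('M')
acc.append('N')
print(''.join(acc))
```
MN

Exception raised in try, caught by bare except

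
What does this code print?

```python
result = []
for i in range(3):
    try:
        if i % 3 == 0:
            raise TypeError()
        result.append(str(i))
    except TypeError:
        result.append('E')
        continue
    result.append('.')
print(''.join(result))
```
E1.2.

continue in except skips rest of loop body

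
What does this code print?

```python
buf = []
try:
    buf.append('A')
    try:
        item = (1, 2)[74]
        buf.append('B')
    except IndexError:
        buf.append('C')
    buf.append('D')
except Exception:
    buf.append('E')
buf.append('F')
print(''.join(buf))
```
ACDF

Inner exception caught by inner handler, outer continues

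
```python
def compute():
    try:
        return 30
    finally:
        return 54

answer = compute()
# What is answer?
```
54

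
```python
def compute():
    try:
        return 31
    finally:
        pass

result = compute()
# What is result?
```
31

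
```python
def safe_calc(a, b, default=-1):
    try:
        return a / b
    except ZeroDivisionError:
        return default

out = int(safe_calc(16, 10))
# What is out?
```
1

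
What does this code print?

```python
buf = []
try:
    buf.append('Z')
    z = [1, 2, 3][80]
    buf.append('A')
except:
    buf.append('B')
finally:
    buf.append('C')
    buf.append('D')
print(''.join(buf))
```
ZBCD

Code before exception runs, then except, then all of finally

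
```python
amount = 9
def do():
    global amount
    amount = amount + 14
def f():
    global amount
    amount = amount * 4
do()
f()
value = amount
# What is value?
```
92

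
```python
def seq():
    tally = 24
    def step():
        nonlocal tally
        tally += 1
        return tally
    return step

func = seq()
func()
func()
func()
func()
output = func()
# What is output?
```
29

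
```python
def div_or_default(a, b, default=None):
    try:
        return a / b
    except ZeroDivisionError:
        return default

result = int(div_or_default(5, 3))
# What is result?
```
1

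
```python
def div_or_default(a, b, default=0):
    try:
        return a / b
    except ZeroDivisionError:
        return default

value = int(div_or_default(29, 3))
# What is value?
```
9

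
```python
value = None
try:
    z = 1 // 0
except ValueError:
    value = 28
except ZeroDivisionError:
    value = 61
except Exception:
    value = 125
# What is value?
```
61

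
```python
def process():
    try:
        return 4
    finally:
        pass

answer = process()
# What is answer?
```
4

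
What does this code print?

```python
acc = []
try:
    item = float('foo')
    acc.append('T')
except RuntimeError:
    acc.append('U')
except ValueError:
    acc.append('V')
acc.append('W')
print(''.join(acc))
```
VW

ValueError is caught by its specific handler, not RuntimeError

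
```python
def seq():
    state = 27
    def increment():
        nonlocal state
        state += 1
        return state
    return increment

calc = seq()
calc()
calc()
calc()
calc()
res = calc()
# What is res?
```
32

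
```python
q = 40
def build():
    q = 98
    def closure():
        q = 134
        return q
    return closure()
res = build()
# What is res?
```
134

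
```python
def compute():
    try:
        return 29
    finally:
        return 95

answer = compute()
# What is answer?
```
95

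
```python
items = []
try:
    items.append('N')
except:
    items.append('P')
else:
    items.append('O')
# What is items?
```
['N', 'O']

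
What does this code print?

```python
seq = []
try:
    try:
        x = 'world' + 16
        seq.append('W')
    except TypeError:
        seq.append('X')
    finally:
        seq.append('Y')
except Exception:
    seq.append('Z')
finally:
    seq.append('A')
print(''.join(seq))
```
XYA

Both finally blocks run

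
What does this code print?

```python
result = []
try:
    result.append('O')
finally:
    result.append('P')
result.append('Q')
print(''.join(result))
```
OPQ

try/finally without except, no exception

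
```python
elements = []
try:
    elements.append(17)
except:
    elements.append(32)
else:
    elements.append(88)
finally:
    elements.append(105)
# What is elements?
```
[17, 88, 105]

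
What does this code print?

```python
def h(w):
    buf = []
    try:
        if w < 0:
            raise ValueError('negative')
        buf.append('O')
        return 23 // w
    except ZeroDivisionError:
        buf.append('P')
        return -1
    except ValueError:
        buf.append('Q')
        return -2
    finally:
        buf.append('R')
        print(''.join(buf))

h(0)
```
OPR

w=0 causes ZeroDivisionError, caught, finally prints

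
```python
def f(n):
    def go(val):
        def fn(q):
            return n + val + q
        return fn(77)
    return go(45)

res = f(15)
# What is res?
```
137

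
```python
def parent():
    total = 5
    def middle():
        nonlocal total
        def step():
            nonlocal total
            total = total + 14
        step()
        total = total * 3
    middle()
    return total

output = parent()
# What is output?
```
57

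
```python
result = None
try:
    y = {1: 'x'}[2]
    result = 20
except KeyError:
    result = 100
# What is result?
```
100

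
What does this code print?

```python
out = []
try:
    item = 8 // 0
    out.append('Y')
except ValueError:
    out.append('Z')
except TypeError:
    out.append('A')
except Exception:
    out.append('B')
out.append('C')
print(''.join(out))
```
BC

ZeroDivisionError not specifically caught, falls to Exception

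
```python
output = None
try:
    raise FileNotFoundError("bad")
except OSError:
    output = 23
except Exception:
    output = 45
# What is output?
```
23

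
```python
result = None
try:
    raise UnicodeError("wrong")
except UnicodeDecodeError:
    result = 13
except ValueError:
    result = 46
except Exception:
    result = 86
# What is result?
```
46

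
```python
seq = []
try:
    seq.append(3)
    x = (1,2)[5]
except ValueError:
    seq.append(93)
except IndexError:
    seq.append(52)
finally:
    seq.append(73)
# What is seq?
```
[3, 52, 73]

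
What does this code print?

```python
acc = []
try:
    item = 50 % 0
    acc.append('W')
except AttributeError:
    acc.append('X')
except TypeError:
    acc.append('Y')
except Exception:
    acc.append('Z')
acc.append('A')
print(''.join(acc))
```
ZA

ZeroDivisionError not specifically caught, falls to Exception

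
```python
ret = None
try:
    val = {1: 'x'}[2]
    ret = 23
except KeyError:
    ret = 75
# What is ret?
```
75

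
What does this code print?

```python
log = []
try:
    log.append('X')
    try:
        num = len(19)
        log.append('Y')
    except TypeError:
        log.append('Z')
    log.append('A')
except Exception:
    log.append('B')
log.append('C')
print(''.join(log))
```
XZAC

Inner exception caught by inner handler, outer continues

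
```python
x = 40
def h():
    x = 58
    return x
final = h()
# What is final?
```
58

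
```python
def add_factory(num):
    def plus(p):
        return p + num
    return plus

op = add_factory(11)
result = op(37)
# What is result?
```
48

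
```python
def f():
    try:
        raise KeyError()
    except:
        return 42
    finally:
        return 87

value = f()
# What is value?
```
87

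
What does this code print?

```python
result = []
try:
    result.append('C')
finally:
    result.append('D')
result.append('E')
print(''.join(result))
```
CDE

try/finally without except, no exception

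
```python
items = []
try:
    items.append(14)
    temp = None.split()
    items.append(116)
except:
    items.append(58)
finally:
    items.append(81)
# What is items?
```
[14, 58, 81]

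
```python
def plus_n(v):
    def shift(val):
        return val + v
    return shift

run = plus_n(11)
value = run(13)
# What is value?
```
24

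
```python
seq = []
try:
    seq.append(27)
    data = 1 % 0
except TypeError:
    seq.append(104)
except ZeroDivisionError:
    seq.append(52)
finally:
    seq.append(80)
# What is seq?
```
[27, 52, 80]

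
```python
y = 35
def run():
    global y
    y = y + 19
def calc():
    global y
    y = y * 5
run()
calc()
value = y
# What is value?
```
270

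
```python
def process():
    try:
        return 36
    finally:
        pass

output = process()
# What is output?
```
36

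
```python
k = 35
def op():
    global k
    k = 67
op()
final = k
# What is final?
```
67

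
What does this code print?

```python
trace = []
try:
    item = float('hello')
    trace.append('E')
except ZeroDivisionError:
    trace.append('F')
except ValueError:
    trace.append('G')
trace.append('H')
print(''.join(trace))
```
GH

ValueError is caught by its specific handler, not ZeroDivisionError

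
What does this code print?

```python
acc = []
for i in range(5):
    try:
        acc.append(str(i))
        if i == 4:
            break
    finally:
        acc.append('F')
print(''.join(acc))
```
0F1F2F3F4F

finally runs even when breaking out of loop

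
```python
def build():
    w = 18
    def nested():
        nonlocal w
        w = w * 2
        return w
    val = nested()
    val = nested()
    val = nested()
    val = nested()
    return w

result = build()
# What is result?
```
288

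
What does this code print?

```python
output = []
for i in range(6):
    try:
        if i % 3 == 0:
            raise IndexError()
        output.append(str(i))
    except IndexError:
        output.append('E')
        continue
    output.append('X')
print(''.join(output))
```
E1X2XE4X5X

continue in except skips rest of loop body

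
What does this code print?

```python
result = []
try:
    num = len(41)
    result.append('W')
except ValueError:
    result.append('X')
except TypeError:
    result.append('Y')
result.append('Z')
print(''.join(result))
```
YZ

TypeError is caught by its specific handler, not ValueError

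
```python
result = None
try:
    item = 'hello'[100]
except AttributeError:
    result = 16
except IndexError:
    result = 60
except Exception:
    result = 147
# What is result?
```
60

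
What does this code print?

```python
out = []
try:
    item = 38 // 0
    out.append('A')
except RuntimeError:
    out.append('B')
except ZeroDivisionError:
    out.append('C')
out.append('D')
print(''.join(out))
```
CD

ZeroDivisionError is caught by its specific handler, not RuntimeError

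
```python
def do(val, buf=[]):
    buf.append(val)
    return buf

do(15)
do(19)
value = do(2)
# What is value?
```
[15, 19, 2]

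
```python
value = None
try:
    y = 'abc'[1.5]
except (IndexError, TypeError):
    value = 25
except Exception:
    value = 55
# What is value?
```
25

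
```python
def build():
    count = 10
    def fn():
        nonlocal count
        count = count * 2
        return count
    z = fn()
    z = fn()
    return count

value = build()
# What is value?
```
40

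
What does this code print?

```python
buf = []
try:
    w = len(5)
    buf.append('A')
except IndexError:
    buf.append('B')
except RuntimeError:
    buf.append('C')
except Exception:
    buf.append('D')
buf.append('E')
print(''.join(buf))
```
DE

TypeError not specifically caught, falls to Exception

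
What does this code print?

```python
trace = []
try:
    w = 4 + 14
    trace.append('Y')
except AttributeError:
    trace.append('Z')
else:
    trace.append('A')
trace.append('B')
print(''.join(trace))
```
YAB

else block runs when no exception occurs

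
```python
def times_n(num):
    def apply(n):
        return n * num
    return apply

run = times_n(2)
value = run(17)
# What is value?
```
34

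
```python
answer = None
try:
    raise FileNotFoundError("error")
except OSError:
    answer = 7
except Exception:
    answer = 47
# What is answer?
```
7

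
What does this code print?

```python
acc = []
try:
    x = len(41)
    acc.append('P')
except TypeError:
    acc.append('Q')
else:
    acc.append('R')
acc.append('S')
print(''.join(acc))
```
QS

else block skipped when exception is caught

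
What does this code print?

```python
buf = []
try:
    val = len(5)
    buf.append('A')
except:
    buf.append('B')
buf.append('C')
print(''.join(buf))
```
BC

Exception raised in try, caught by bare except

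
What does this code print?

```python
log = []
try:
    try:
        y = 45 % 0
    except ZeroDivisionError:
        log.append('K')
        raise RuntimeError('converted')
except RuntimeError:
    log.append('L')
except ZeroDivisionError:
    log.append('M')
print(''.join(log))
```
KL

New RuntimeError raised, caught by outer RuntimeError handler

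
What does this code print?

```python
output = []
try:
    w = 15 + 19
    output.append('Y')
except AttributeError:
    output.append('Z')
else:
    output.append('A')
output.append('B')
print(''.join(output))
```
YAB

else block runs when no exception occurs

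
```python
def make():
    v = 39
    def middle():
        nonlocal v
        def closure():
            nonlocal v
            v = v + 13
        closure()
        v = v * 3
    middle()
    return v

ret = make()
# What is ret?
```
156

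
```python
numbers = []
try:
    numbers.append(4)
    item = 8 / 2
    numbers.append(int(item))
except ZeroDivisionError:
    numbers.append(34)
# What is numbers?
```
[4, 4]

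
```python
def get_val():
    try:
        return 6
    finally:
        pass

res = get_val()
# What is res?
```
6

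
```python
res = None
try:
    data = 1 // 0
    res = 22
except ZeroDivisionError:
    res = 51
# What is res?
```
51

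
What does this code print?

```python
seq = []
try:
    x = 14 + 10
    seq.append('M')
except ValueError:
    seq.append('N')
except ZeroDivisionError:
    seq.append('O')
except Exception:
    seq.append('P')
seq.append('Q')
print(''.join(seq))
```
MQ

No exception, try block completes normally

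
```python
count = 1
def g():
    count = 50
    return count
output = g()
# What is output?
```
50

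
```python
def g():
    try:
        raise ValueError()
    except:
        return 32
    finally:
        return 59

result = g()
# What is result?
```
59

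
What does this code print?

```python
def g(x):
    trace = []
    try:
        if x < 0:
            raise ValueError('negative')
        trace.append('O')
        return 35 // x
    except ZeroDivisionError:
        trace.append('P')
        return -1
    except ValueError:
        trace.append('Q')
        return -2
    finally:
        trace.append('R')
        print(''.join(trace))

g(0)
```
OPR

x=0 causes ZeroDivisionError, caught, finally prints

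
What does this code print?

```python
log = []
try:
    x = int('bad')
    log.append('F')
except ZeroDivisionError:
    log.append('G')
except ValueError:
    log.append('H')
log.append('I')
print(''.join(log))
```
HI

ValueError is caught by its specific handler, not ZeroDivisionError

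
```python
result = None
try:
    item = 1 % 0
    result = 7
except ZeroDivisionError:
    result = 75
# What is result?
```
75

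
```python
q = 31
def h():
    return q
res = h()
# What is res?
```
31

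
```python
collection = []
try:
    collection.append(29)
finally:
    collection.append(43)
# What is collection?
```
[29, 43]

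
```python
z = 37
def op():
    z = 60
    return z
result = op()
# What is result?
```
60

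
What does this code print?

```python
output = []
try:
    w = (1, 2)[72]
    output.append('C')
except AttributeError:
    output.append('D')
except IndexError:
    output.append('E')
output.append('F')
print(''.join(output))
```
EF

IndexError is caught by its specific handler, not AttributeError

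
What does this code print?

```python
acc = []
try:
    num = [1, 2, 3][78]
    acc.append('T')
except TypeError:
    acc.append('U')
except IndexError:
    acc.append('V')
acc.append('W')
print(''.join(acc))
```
VW

IndexError is caught by its specific handler, not TypeError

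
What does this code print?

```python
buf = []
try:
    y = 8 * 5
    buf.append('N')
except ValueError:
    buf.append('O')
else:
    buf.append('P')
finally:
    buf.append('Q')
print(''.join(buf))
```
NPQ

else runs before finally when no exception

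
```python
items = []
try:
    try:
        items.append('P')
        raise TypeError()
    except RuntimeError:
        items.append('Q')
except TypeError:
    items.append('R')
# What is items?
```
['P', 'R']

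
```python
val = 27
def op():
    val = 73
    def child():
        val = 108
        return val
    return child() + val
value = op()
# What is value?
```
181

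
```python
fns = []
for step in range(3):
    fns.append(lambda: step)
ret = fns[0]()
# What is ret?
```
2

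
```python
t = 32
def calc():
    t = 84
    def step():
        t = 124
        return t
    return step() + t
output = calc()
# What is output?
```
208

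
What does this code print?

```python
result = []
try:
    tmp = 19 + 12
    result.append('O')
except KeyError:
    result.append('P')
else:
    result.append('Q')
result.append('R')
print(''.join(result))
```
OQR

else block runs when no exception occurs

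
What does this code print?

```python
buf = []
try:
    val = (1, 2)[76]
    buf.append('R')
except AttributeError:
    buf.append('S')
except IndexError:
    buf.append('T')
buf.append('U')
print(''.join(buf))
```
TU

IndexError is caught by its specific handler, not AttributeError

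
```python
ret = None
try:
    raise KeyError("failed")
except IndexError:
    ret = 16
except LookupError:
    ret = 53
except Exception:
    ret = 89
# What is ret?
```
53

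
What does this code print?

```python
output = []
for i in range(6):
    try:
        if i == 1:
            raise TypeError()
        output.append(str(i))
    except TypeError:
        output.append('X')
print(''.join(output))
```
0X2345

Exception on i=1 caught, loop continues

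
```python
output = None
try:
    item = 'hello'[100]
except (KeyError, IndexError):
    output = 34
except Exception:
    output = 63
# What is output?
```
34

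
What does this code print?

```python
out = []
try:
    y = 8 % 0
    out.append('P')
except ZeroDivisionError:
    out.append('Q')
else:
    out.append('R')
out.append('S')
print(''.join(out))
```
QS

else block skipped when exception is caught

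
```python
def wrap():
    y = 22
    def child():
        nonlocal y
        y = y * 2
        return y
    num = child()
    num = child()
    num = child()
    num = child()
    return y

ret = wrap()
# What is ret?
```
352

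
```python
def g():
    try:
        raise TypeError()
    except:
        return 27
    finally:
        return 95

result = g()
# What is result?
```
95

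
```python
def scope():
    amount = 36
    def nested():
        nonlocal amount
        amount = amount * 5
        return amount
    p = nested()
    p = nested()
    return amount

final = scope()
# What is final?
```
900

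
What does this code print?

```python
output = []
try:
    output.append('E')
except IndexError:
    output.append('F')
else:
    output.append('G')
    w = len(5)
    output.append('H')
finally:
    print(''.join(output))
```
EG

Try succeeds, else appends 'G', TypeError in else is uncaught, finally prints before exception propagates ('H' never appended)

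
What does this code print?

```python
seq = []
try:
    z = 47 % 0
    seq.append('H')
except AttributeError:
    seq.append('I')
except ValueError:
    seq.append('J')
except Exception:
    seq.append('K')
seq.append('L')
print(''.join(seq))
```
KL

ZeroDivisionError not specifically caught, falls to Exception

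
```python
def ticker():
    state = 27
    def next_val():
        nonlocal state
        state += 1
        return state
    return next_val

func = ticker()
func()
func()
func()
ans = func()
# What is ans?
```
31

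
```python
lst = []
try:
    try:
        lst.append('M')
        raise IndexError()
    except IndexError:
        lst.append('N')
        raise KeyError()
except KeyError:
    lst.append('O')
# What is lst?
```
['M', 'N', 'O']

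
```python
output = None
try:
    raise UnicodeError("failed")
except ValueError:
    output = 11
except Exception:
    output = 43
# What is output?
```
11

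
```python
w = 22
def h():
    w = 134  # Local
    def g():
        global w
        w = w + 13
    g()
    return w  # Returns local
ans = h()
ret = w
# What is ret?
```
35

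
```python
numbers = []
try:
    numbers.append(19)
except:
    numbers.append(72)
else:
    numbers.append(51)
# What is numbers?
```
[19, 51]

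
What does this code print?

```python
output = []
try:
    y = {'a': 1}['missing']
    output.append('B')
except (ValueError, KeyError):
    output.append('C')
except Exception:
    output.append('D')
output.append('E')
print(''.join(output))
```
CE

KeyError matches tuple containing it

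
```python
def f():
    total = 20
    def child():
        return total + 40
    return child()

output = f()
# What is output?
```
60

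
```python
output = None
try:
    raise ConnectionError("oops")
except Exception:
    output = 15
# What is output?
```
15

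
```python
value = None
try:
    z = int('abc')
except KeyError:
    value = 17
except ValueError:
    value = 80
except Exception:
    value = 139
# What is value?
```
80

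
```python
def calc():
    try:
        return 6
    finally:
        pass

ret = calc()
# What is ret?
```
6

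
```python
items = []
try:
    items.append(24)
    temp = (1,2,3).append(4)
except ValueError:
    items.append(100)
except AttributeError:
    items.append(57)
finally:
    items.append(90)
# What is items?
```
[24, 57, 90]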